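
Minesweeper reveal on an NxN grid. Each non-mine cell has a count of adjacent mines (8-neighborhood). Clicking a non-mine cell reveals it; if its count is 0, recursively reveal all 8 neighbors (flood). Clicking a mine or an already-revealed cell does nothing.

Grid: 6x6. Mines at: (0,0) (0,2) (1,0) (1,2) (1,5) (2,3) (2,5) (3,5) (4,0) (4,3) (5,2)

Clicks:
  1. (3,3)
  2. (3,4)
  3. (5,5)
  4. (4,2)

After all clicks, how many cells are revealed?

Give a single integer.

Answer: 7

Derivation:
Click 1 (3,3) count=2: revealed 1 new [(3,3)] -> total=1
Click 2 (3,4) count=4: revealed 1 new [(3,4)] -> total=2
Click 3 (5,5) count=0: revealed 4 new [(4,4) (4,5) (5,4) (5,5)] -> total=6
Click 4 (4,2) count=2: revealed 1 new [(4,2)] -> total=7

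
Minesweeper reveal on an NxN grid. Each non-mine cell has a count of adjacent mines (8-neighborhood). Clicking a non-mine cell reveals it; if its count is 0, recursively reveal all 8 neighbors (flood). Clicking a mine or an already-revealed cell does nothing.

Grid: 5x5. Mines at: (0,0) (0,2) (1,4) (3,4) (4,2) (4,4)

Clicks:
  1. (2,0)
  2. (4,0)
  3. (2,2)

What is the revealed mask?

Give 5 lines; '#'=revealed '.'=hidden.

Click 1 (2,0) count=0: revealed 14 new [(1,0) (1,1) (1,2) (1,3) (2,0) (2,1) (2,2) (2,3) (3,0) (3,1) (3,2) (3,3) (4,0) (4,1)] -> total=14
Click 2 (4,0) count=0: revealed 0 new [(none)] -> total=14
Click 3 (2,2) count=0: revealed 0 new [(none)] -> total=14

Answer: .....
####.
####.
####.
##...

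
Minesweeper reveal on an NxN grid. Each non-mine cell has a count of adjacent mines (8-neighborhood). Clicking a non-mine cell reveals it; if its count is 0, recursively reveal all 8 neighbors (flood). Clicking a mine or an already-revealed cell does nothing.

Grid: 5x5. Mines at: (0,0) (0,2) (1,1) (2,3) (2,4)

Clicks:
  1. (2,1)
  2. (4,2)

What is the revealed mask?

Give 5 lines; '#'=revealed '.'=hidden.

Click 1 (2,1) count=1: revealed 1 new [(2,1)] -> total=1
Click 2 (4,2) count=0: revealed 12 new [(2,0) (2,2) (3,0) (3,1) (3,2) (3,3) (3,4) (4,0) (4,1) (4,2) (4,3) (4,4)] -> total=13

Answer: .....
.....
###..
#####
#####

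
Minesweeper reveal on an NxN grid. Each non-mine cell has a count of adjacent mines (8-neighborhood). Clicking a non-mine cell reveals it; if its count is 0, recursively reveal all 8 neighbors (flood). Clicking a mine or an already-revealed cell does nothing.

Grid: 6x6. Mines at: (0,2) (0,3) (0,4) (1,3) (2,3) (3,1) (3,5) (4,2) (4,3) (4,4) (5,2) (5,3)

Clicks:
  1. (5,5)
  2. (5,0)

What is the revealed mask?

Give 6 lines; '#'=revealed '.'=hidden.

Answer: ......
......
......
......
##....
##...#

Derivation:
Click 1 (5,5) count=1: revealed 1 new [(5,5)] -> total=1
Click 2 (5,0) count=0: revealed 4 new [(4,0) (4,1) (5,0) (5,1)] -> total=5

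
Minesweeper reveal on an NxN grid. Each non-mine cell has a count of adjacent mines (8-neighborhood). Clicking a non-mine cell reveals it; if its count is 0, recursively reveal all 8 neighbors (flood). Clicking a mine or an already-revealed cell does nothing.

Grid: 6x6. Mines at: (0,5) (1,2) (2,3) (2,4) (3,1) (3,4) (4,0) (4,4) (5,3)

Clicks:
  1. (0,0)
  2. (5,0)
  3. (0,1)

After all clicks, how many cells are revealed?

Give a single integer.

Answer: 7

Derivation:
Click 1 (0,0) count=0: revealed 6 new [(0,0) (0,1) (1,0) (1,1) (2,0) (2,1)] -> total=6
Click 2 (5,0) count=1: revealed 1 new [(5,0)] -> total=7
Click 3 (0,1) count=1: revealed 0 new [(none)] -> total=7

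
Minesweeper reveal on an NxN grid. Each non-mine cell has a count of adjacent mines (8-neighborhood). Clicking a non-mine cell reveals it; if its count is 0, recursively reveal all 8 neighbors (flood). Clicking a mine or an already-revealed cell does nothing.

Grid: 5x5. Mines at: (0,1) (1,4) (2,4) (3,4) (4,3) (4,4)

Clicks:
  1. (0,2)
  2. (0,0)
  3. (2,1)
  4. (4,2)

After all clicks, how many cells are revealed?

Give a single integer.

Answer: 17

Derivation:
Click 1 (0,2) count=1: revealed 1 new [(0,2)] -> total=1
Click 2 (0,0) count=1: revealed 1 new [(0,0)] -> total=2
Click 3 (2,1) count=0: revealed 15 new [(1,0) (1,1) (1,2) (1,3) (2,0) (2,1) (2,2) (2,3) (3,0) (3,1) (3,2) (3,3) (4,0) (4,1) (4,2)] -> total=17
Click 4 (4,2) count=1: revealed 0 new [(none)] -> total=17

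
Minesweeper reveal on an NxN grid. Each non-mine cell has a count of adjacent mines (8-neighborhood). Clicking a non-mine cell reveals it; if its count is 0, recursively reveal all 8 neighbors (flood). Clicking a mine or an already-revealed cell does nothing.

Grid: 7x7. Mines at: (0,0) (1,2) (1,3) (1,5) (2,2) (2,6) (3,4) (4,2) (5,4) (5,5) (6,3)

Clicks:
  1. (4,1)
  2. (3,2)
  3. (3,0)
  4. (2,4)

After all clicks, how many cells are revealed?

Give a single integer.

Answer: 16

Derivation:
Click 1 (4,1) count=1: revealed 1 new [(4,1)] -> total=1
Click 2 (3,2) count=2: revealed 1 new [(3,2)] -> total=2
Click 3 (3,0) count=0: revealed 13 new [(1,0) (1,1) (2,0) (2,1) (3,0) (3,1) (4,0) (5,0) (5,1) (5,2) (6,0) (6,1) (6,2)] -> total=15
Click 4 (2,4) count=3: revealed 1 new [(2,4)] -> total=16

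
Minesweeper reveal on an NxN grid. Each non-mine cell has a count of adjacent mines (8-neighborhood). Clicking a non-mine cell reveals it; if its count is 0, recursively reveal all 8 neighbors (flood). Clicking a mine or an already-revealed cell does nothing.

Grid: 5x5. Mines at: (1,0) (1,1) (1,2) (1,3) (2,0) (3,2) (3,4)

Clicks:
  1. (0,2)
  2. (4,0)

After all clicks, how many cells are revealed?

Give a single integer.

Click 1 (0,2) count=3: revealed 1 new [(0,2)] -> total=1
Click 2 (4,0) count=0: revealed 4 new [(3,0) (3,1) (4,0) (4,1)] -> total=5

Answer: 5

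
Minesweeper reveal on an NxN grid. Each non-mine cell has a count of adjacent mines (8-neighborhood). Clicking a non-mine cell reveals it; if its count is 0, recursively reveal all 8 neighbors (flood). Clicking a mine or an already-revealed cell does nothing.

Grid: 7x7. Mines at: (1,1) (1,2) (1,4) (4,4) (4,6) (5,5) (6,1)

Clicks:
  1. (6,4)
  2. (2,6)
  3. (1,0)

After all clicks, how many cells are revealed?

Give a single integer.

Click 1 (6,4) count=1: revealed 1 new [(6,4)] -> total=1
Click 2 (2,6) count=0: revealed 8 new [(0,5) (0,6) (1,5) (1,6) (2,5) (2,6) (3,5) (3,6)] -> total=9
Click 3 (1,0) count=1: revealed 1 new [(1,0)] -> total=10

Answer: 10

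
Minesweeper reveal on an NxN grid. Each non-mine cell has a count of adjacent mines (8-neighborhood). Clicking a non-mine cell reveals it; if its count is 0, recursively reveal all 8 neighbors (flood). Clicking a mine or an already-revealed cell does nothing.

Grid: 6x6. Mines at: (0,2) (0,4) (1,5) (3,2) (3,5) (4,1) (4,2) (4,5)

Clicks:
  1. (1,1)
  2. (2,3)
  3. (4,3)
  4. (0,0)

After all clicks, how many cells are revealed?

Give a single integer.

Click 1 (1,1) count=1: revealed 1 new [(1,1)] -> total=1
Click 2 (2,3) count=1: revealed 1 new [(2,3)] -> total=2
Click 3 (4,3) count=2: revealed 1 new [(4,3)] -> total=3
Click 4 (0,0) count=0: revealed 7 new [(0,0) (0,1) (1,0) (2,0) (2,1) (3,0) (3,1)] -> total=10

Answer: 10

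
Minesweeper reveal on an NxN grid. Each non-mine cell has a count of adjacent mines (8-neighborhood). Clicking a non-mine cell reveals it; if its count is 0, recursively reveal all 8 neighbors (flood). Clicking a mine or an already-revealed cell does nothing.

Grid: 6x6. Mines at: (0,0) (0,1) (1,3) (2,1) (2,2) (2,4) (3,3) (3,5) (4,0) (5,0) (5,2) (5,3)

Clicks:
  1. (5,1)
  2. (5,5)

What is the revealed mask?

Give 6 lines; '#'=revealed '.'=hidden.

Click 1 (5,1) count=3: revealed 1 new [(5,1)] -> total=1
Click 2 (5,5) count=0: revealed 4 new [(4,4) (4,5) (5,4) (5,5)] -> total=5

Answer: ......
......
......
......
....##
.#..##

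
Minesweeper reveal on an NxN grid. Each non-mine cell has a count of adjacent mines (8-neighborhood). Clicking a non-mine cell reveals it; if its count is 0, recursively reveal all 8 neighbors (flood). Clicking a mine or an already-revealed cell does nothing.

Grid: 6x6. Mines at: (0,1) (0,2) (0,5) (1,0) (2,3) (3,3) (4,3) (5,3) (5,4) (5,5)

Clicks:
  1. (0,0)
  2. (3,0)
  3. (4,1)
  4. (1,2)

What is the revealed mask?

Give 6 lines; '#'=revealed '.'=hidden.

Click 1 (0,0) count=2: revealed 1 new [(0,0)] -> total=1
Click 2 (3,0) count=0: revealed 12 new [(2,0) (2,1) (2,2) (3,0) (3,1) (3,2) (4,0) (4,1) (4,2) (5,0) (5,1) (5,2)] -> total=13
Click 3 (4,1) count=0: revealed 0 new [(none)] -> total=13
Click 4 (1,2) count=3: revealed 1 new [(1,2)] -> total=14

Answer: #.....
..#...
###...
###...
###...
###...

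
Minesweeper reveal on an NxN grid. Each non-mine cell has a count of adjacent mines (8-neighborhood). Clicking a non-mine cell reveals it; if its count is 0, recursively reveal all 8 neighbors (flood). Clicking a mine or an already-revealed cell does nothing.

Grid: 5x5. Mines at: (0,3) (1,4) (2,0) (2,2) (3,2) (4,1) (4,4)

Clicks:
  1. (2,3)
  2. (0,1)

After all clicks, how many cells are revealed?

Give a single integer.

Click 1 (2,3) count=3: revealed 1 new [(2,3)] -> total=1
Click 2 (0,1) count=0: revealed 6 new [(0,0) (0,1) (0,2) (1,0) (1,1) (1,2)] -> total=7

Answer: 7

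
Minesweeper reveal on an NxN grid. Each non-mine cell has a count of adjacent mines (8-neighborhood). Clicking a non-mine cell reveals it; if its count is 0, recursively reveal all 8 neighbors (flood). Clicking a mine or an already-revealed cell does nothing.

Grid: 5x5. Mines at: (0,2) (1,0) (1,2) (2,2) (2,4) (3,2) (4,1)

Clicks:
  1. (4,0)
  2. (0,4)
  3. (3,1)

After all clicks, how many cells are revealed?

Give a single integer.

Answer: 6

Derivation:
Click 1 (4,0) count=1: revealed 1 new [(4,0)] -> total=1
Click 2 (0,4) count=0: revealed 4 new [(0,3) (0,4) (1,3) (1,4)] -> total=5
Click 3 (3,1) count=3: revealed 1 new [(3,1)] -> total=6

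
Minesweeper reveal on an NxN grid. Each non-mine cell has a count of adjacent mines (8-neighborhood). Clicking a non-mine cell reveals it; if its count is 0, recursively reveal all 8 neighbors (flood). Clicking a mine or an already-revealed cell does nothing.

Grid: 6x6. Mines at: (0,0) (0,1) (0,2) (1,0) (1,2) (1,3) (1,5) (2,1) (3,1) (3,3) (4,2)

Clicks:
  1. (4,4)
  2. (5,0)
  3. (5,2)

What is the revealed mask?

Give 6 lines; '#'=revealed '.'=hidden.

Click 1 (4,4) count=1: revealed 1 new [(4,4)] -> total=1
Click 2 (5,0) count=0: revealed 4 new [(4,0) (4,1) (5,0) (5,1)] -> total=5
Click 3 (5,2) count=1: revealed 1 new [(5,2)] -> total=6

Answer: ......
......
......
......
##..#.
###...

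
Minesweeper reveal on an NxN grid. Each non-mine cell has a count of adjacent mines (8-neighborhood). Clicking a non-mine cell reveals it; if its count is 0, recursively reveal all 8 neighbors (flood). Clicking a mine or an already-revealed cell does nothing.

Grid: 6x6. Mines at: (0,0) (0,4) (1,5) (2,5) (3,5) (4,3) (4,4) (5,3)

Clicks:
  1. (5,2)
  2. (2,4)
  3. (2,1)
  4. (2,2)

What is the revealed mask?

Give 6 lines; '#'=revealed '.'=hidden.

Click 1 (5,2) count=2: revealed 1 new [(5,2)] -> total=1
Click 2 (2,4) count=3: revealed 1 new [(2,4)] -> total=2
Click 3 (2,1) count=0: revealed 22 new [(0,1) (0,2) (0,3) (1,0) (1,1) (1,2) (1,3) (1,4) (2,0) (2,1) (2,2) (2,3) (3,0) (3,1) (3,2) (3,3) (3,4) (4,0) (4,1) (4,2) (5,0) (5,1)] -> total=24
Click 4 (2,2) count=0: revealed 0 new [(none)] -> total=24

Answer: .###..
#####.
#####.
#####.
###...
###...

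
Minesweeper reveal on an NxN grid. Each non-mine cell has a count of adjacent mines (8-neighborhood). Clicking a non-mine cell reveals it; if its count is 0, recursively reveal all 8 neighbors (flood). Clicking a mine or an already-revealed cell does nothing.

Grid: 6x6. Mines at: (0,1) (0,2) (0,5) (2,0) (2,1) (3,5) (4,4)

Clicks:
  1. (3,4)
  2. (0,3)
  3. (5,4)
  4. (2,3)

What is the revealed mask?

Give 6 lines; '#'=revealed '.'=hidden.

Click 1 (3,4) count=2: revealed 1 new [(3,4)] -> total=1
Click 2 (0,3) count=1: revealed 1 new [(0,3)] -> total=2
Click 3 (5,4) count=1: revealed 1 new [(5,4)] -> total=3
Click 4 (2,3) count=0: revealed 8 new [(1,2) (1,3) (1,4) (2,2) (2,3) (2,4) (3,2) (3,3)] -> total=11

Answer: ...#..
..###.
..###.
..###.
......
....#.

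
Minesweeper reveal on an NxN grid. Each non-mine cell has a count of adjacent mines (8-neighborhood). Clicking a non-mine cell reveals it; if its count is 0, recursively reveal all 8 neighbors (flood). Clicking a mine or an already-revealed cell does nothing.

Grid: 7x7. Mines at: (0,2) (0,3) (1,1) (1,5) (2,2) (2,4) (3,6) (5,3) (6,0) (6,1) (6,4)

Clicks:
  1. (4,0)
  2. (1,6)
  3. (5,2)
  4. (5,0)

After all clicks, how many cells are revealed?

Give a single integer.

Click 1 (4,0) count=0: revealed 11 new [(2,0) (2,1) (3,0) (3,1) (3,2) (4,0) (4,1) (4,2) (5,0) (5,1) (5,2)] -> total=11
Click 2 (1,6) count=1: revealed 1 new [(1,6)] -> total=12
Click 3 (5,2) count=2: revealed 0 new [(none)] -> total=12
Click 4 (5,0) count=2: revealed 0 new [(none)] -> total=12

Answer: 12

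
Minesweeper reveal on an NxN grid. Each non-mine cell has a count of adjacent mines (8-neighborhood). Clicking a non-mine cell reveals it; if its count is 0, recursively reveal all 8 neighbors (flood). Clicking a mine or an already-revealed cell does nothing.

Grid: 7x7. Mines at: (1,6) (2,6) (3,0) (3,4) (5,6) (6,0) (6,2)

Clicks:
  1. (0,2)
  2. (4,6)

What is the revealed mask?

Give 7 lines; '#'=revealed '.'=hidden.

Click 1 (0,2) count=0: revealed 27 new [(0,0) (0,1) (0,2) (0,3) (0,4) (0,5) (1,0) (1,1) (1,2) (1,3) (1,4) (1,5) (2,0) (2,1) (2,2) (2,3) (2,4) (2,5) (3,1) (3,2) (3,3) (4,1) (4,2) (4,3) (5,1) (5,2) (5,3)] -> total=27
Click 2 (4,6) count=1: revealed 1 new [(4,6)] -> total=28

Answer: ######.
######.
######.
.###...
.###..#
.###...
.......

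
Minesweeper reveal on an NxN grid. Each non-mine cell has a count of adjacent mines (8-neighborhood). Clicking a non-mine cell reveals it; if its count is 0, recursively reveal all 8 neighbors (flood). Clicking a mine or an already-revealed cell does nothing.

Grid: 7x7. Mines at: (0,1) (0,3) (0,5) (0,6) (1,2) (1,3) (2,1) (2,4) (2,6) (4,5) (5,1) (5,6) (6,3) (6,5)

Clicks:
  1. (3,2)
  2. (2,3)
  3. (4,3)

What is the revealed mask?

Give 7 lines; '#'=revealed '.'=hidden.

Click 1 (3,2) count=1: revealed 1 new [(3,2)] -> total=1
Click 2 (2,3) count=3: revealed 1 new [(2,3)] -> total=2
Click 3 (4,3) count=0: revealed 8 new [(3,3) (3,4) (4,2) (4,3) (4,4) (5,2) (5,3) (5,4)] -> total=10

Answer: .......
.......
...#...
..###..
..###..
..###..
.......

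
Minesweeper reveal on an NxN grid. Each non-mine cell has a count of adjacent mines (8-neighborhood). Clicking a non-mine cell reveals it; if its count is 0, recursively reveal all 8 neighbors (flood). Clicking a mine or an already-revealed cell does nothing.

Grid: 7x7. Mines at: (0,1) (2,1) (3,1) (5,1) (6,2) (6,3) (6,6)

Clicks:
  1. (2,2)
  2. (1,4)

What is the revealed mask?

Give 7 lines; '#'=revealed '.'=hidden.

Answer: ..#####
..#####
..#####
..#####
..#####
..#####
.......

Derivation:
Click 1 (2,2) count=2: revealed 1 new [(2,2)] -> total=1
Click 2 (1,4) count=0: revealed 29 new [(0,2) (0,3) (0,4) (0,5) (0,6) (1,2) (1,3) (1,4) (1,5) (1,6) (2,3) (2,4) (2,5) (2,6) (3,2) (3,3) (3,4) (3,5) (3,6) (4,2) (4,3) (4,4) (4,5) (4,6) (5,2) (5,3) (5,4) (5,5) (5,6)] -> total=30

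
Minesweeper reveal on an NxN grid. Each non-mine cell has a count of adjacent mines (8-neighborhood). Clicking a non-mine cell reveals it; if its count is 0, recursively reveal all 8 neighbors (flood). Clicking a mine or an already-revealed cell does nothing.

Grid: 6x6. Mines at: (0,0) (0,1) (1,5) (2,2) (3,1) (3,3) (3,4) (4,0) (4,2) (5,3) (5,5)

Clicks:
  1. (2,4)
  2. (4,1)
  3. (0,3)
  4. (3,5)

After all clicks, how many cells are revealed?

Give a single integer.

Click 1 (2,4) count=3: revealed 1 new [(2,4)] -> total=1
Click 2 (4,1) count=3: revealed 1 new [(4,1)] -> total=2
Click 3 (0,3) count=0: revealed 6 new [(0,2) (0,3) (0,4) (1,2) (1,3) (1,4)] -> total=8
Click 4 (3,5) count=1: revealed 1 new [(3,5)] -> total=9

Answer: 9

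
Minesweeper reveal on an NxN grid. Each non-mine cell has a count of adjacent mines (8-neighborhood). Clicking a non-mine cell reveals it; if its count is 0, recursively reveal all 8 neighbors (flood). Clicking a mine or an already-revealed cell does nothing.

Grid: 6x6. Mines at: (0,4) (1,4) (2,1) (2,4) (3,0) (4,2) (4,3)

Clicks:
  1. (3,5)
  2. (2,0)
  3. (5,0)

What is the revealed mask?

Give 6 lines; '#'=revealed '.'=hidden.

Click 1 (3,5) count=1: revealed 1 new [(3,5)] -> total=1
Click 2 (2,0) count=2: revealed 1 new [(2,0)] -> total=2
Click 3 (5,0) count=0: revealed 4 new [(4,0) (4,1) (5,0) (5,1)] -> total=6

Answer: ......
......
#.....
.....#
##....
##....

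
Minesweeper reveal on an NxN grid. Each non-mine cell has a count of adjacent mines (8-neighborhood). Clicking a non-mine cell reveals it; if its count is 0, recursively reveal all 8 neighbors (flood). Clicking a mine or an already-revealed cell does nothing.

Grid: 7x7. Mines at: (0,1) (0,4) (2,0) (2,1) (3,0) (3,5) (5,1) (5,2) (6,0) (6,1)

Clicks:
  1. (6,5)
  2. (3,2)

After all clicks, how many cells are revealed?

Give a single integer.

Answer: 13

Derivation:
Click 1 (6,5) count=0: revealed 12 new [(4,3) (4,4) (4,5) (4,6) (5,3) (5,4) (5,5) (5,6) (6,3) (6,4) (6,5) (6,6)] -> total=12
Click 2 (3,2) count=1: revealed 1 new [(3,2)] -> total=13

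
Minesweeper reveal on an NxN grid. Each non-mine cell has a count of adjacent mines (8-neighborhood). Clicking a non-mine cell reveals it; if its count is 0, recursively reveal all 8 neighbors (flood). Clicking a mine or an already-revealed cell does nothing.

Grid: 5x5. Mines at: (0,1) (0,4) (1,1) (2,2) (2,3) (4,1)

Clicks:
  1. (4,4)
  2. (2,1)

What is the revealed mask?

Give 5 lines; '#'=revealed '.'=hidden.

Answer: .....
.....
.#...
..###
..###

Derivation:
Click 1 (4,4) count=0: revealed 6 new [(3,2) (3,3) (3,4) (4,2) (4,3) (4,4)] -> total=6
Click 2 (2,1) count=2: revealed 1 new [(2,1)] -> total=7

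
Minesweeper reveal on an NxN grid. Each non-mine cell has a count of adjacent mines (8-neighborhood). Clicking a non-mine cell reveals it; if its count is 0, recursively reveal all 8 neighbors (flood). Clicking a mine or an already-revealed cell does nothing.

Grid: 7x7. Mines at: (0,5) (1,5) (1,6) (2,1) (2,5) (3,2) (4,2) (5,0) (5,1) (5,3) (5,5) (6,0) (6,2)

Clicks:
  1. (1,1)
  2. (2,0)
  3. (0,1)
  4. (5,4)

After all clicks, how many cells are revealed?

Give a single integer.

Answer: 15

Derivation:
Click 1 (1,1) count=1: revealed 1 new [(1,1)] -> total=1
Click 2 (2,0) count=1: revealed 1 new [(2,0)] -> total=2
Click 3 (0,1) count=0: revealed 12 new [(0,0) (0,1) (0,2) (0,3) (0,4) (1,0) (1,2) (1,3) (1,4) (2,2) (2,3) (2,4)] -> total=14
Click 4 (5,4) count=2: revealed 1 new [(5,4)] -> total=15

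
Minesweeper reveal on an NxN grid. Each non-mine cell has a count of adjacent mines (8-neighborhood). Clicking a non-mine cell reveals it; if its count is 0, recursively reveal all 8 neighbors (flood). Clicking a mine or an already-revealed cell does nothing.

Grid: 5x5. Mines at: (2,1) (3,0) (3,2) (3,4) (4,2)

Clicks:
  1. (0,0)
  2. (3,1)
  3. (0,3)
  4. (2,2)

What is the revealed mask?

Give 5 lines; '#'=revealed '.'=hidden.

Click 1 (0,0) count=0: revealed 13 new [(0,0) (0,1) (0,2) (0,3) (0,4) (1,0) (1,1) (1,2) (1,3) (1,4) (2,2) (2,3) (2,4)] -> total=13
Click 2 (3,1) count=4: revealed 1 new [(3,1)] -> total=14
Click 3 (0,3) count=0: revealed 0 new [(none)] -> total=14
Click 4 (2,2) count=2: revealed 0 new [(none)] -> total=14

Answer: #####
#####
..###
.#...
.....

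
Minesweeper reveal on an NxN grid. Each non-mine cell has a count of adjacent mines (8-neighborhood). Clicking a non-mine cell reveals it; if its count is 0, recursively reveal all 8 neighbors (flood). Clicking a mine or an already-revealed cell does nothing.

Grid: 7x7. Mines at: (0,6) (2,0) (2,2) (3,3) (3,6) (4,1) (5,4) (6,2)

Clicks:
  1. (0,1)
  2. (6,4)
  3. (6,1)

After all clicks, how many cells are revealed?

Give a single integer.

Click 1 (0,1) count=0: revealed 15 new [(0,0) (0,1) (0,2) (0,3) (0,4) (0,5) (1,0) (1,1) (1,2) (1,3) (1,4) (1,5) (2,3) (2,4) (2,5)] -> total=15
Click 2 (6,4) count=1: revealed 1 new [(6,4)] -> total=16
Click 3 (6,1) count=1: revealed 1 new [(6,1)] -> total=17

Answer: 17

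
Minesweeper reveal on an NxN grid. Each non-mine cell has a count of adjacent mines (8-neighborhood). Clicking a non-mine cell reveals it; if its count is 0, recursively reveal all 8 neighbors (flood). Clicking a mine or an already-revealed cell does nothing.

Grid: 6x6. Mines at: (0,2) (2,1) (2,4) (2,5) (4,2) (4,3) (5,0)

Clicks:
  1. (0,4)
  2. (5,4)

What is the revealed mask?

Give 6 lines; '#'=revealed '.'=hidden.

Click 1 (0,4) count=0: revealed 6 new [(0,3) (0,4) (0,5) (1,3) (1,4) (1,5)] -> total=6
Click 2 (5,4) count=1: revealed 1 new [(5,4)] -> total=7

Answer: ...###
...###
......
......
......
....#.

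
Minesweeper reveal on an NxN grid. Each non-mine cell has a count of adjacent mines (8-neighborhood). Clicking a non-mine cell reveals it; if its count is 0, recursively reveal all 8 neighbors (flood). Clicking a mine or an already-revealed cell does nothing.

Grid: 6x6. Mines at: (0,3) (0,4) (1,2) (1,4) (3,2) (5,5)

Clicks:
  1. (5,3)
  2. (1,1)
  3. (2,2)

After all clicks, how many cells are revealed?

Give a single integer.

Answer: 19

Derivation:
Click 1 (5,3) count=0: revealed 18 new [(0,0) (0,1) (1,0) (1,1) (2,0) (2,1) (3,0) (3,1) (4,0) (4,1) (4,2) (4,3) (4,4) (5,0) (5,1) (5,2) (5,3) (5,4)] -> total=18
Click 2 (1,1) count=1: revealed 0 new [(none)] -> total=18
Click 3 (2,2) count=2: revealed 1 new [(2,2)] -> total=19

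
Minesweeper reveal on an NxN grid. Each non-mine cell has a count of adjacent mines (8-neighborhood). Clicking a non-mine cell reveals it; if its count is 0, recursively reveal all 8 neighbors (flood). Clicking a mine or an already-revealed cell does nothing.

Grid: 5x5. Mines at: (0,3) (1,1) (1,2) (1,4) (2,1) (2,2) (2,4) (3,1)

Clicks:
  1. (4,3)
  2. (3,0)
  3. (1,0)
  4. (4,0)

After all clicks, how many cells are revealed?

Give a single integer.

Answer: 9

Derivation:
Click 1 (4,3) count=0: revealed 6 new [(3,2) (3,3) (3,4) (4,2) (4,3) (4,4)] -> total=6
Click 2 (3,0) count=2: revealed 1 new [(3,0)] -> total=7
Click 3 (1,0) count=2: revealed 1 new [(1,0)] -> total=8
Click 4 (4,0) count=1: revealed 1 new [(4,0)] -> total=9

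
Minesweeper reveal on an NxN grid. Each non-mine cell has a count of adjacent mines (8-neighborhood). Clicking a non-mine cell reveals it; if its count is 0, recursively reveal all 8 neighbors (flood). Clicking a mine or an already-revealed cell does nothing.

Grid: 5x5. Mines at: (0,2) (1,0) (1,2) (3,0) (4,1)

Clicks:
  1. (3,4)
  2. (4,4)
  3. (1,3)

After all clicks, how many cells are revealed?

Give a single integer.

Click 1 (3,4) count=0: revealed 13 new [(0,3) (0,4) (1,3) (1,4) (2,2) (2,3) (2,4) (3,2) (3,3) (3,4) (4,2) (4,3) (4,4)] -> total=13
Click 2 (4,4) count=0: revealed 0 new [(none)] -> total=13
Click 3 (1,3) count=2: revealed 0 new [(none)] -> total=13

Answer: 13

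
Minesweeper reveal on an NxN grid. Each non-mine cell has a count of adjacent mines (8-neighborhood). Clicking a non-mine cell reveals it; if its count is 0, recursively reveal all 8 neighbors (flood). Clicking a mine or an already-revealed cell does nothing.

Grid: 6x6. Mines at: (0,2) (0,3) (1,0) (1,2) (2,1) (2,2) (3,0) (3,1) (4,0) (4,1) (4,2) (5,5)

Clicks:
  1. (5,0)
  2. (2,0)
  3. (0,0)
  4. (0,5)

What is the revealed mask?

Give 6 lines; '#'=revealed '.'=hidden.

Answer: #...##
...###
#..###
...###
...###
#.....

Derivation:
Click 1 (5,0) count=2: revealed 1 new [(5,0)] -> total=1
Click 2 (2,0) count=4: revealed 1 new [(2,0)] -> total=2
Click 3 (0,0) count=1: revealed 1 new [(0,0)] -> total=3
Click 4 (0,5) count=0: revealed 14 new [(0,4) (0,5) (1,3) (1,4) (1,5) (2,3) (2,4) (2,5) (3,3) (3,4) (3,5) (4,3) (4,4) (4,5)] -> total=17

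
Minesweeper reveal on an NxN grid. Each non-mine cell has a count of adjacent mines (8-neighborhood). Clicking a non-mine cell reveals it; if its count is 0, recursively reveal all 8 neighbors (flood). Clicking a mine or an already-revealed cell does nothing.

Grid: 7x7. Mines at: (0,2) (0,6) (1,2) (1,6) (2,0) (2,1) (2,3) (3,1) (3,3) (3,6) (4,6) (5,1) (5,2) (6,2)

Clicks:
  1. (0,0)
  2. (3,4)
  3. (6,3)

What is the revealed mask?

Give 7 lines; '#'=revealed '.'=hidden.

Answer: ##.....
##.....
.......
....#..
.......
.......
...#...

Derivation:
Click 1 (0,0) count=0: revealed 4 new [(0,0) (0,1) (1,0) (1,1)] -> total=4
Click 2 (3,4) count=2: revealed 1 new [(3,4)] -> total=5
Click 3 (6,3) count=2: revealed 1 new [(6,3)] -> total=6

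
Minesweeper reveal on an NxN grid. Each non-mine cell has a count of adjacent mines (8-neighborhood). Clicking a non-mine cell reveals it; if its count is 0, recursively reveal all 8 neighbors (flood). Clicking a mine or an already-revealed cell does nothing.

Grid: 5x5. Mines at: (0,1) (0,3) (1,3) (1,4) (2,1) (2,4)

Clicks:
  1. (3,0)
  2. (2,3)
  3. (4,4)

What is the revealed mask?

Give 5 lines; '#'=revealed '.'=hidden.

Click 1 (3,0) count=1: revealed 1 new [(3,0)] -> total=1
Click 2 (2,3) count=3: revealed 1 new [(2,3)] -> total=2
Click 3 (4,4) count=0: revealed 9 new [(3,1) (3,2) (3,3) (3,4) (4,0) (4,1) (4,2) (4,3) (4,4)] -> total=11

Answer: .....
.....
...#.
#####
#####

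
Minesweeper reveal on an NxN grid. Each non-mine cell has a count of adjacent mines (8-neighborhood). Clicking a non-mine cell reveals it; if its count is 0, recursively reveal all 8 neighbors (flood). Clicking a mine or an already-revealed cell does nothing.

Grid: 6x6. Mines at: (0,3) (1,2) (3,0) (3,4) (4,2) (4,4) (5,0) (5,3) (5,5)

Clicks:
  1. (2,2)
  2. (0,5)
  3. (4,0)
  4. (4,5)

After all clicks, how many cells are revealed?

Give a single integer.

Click 1 (2,2) count=1: revealed 1 new [(2,2)] -> total=1
Click 2 (0,5) count=0: revealed 6 new [(0,4) (0,5) (1,4) (1,5) (2,4) (2,5)] -> total=7
Click 3 (4,0) count=2: revealed 1 new [(4,0)] -> total=8
Click 4 (4,5) count=3: revealed 1 new [(4,5)] -> total=9

Answer: 9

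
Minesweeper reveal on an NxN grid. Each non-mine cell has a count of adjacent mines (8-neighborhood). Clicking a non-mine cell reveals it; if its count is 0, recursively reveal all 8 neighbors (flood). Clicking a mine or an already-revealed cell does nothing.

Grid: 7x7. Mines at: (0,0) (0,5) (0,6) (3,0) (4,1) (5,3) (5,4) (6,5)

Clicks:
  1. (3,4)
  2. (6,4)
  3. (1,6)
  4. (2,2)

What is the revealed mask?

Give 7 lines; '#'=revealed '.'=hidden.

Click 1 (3,4) count=0: revealed 29 new [(0,1) (0,2) (0,3) (0,4) (1,1) (1,2) (1,3) (1,4) (1,5) (1,6) (2,1) (2,2) (2,3) (2,4) (2,5) (2,6) (3,1) (3,2) (3,3) (3,4) (3,5) (3,6) (4,2) (4,3) (4,4) (4,5) (4,6) (5,5) (5,6)] -> total=29
Click 2 (6,4) count=3: revealed 1 new [(6,4)] -> total=30
Click 3 (1,6) count=2: revealed 0 new [(none)] -> total=30
Click 4 (2,2) count=0: revealed 0 new [(none)] -> total=30

Answer: .####..
.######
.######
.######
..#####
.....##
....#..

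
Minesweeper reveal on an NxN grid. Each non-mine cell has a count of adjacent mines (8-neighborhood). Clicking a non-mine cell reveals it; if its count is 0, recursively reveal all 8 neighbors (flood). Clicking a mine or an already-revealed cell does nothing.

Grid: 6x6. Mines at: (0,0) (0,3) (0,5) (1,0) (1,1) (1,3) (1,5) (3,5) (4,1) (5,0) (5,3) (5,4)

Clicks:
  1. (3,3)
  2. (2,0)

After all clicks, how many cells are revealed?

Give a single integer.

Click 1 (3,3) count=0: revealed 9 new [(2,2) (2,3) (2,4) (3,2) (3,3) (3,4) (4,2) (4,3) (4,4)] -> total=9
Click 2 (2,0) count=2: revealed 1 new [(2,0)] -> total=10

Answer: 10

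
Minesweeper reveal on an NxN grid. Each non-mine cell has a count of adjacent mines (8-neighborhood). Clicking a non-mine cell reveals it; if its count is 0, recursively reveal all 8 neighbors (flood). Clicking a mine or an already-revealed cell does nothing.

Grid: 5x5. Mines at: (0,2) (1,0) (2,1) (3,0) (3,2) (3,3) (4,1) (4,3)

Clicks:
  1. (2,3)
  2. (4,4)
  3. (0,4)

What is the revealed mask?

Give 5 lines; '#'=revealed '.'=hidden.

Answer: ...##
...##
...##
.....
....#

Derivation:
Click 1 (2,3) count=2: revealed 1 new [(2,3)] -> total=1
Click 2 (4,4) count=2: revealed 1 new [(4,4)] -> total=2
Click 3 (0,4) count=0: revealed 5 new [(0,3) (0,4) (1,3) (1,4) (2,4)] -> total=7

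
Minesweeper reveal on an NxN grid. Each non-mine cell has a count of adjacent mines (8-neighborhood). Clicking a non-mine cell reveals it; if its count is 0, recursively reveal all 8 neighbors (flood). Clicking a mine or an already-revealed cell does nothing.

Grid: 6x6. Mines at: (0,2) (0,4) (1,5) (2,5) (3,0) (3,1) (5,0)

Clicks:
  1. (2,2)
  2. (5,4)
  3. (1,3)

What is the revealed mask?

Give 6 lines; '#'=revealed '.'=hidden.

Click 1 (2,2) count=1: revealed 1 new [(2,2)] -> total=1
Click 2 (5,4) count=0: revealed 19 new [(1,2) (1,3) (1,4) (2,3) (2,4) (3,2) (3,3) (3,4) (3,5) (4,1) (4,2) (4,3) (4,4) (4,5) (5,1) (5,2) (5,3) (5,4) (5,5)] -> total=20
Click 3 (1,3) count=2: revealed 0 new [(none)] -> total=20

Answer: ......
..###.
..###.
..####
.#####
.#####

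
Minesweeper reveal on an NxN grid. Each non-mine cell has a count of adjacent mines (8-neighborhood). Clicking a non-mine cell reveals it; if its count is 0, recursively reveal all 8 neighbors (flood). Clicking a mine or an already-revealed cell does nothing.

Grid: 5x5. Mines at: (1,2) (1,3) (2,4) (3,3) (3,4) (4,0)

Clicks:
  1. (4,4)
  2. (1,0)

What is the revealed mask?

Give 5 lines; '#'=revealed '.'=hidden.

Click 1 (4,4) count=2: revealed 1 new [(4,4)] -> total=1
Click 2 (1,0) count=0: revealed 8 new [(0,0) (0,1) (1,0) (1,1) (2,0) (2,1) (3,0) (3,1)] -> total=9

Answer: ##...
##...
##...
##...
....#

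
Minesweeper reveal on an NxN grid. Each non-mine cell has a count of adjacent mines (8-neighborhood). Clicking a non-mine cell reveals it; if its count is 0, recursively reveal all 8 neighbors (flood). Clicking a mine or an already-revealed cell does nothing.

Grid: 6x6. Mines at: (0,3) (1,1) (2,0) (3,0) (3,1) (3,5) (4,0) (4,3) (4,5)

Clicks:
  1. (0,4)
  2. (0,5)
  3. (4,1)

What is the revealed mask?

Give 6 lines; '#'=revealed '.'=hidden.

Answer: ....##
....##
....##
......
.#....
......

Derivation:
Click 1 (0,4) count=1: revealed 1 new [(0,4)] -> total=1
Click 2 (0,5) count=0: revealed 5 new [(0,5) (1,4) (1,5) (2,4) (2,5)] -> total=6
Click 3 (4,1) count=3: revealed 1 new [(4,1)] -> total=7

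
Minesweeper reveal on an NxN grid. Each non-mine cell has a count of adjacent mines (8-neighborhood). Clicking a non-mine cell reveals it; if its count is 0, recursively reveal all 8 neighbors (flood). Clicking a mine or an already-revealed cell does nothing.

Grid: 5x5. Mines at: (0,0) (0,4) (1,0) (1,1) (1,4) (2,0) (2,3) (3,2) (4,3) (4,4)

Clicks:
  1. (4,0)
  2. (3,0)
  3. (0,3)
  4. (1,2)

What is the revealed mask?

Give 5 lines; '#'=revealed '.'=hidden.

Answer: ...#.
..#..
.....
##...
##...

Derivation:
Click 1 (4,0) count=0: revealed 4 new [(3,0) (3,1) (4,0) (4,1)] -> total=4
Click 2 (3,0) count=1: revealed 0 new [(none)] -> total=4
Click 3 (0,3) count=2: revealed 1 new [(0,3)] -> total=5
Click 4 (1,2) count=2: revealed 1 new [(1,2)] -> total=6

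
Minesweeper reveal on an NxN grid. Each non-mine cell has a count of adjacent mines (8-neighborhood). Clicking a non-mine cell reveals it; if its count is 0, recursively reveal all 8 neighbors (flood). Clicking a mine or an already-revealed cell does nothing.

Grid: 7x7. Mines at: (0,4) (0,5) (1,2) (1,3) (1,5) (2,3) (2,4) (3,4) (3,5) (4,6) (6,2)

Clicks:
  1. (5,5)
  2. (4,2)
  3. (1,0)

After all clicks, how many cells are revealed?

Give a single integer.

Click 1 (5,5) count=1: revealed 1 new [(5,5)] -> total=1
Click 2 (4,2) count=0: revealed 21 new [(0,0) (0,1) (1,0) (1,1) (2,0) (2,1) (2,2) (3,0) (3,1) (3,2) (3,3) (4,0) (4,1) (4,2) (4,3) (5,0) (5,1) (5,2) (5,3) (6,0) (6,1)] -> total=22
Click 3 (1,0) count=0: revealed 0 new [(none)] -> total=22

Answer: 22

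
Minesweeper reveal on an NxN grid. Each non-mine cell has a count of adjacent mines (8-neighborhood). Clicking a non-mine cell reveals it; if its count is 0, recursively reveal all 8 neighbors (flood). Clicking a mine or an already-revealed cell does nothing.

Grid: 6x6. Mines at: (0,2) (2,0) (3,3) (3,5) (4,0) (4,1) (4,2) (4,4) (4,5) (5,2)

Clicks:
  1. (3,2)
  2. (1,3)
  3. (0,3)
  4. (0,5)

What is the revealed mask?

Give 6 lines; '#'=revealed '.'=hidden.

Answer: ...###
...###
...###
..#...
......
......

Derivation:
Click 1 (3,2) count=3: revealed 1 new [(3,2)] -> total=1
Click 2 (1,3) count=1: revealed 1 new [(1,3)] -> total=2
Click 3 (0,3) count=1: revealed 1 new [(0,3)] -> total=3
Click 4 (0,5) count=0: revealed 7 new [(0,4) (0,5) (1,4) (1,5) (2,3) (2,4) (2,5)] -> total=10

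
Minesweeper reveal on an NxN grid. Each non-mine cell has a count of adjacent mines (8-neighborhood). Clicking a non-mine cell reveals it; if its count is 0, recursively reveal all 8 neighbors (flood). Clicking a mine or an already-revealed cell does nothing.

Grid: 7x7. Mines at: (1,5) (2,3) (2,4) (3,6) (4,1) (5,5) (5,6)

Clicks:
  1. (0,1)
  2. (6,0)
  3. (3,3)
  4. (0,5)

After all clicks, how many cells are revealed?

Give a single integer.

Click 1 (0,1) count=0: revealed 16 new [(0,0) (0,1) (0,2) (0,3) (0,4) (1,0) (1,1) (1,2) (1,3) (1,4) (2,0) (2,1) (2,2) (3,0) (3,1) (3,2)] -> total=16
Click 2 (6,0) count=0: revealed 15 new [(3,3) (3,4) (4,2) (4,3) (4,4) (5,0) (5,1) (5,2) (5,3) (5,4) (6,0) (6,1) (6,2) (6,3) (6,4)] -> total=31
Click 3 (3,3) count=2: revealed 0 new [(none)] -> total=31
Click 4 (0,5) count=1: revealed 1 new [(0,5)] -> total=32

Answer: 32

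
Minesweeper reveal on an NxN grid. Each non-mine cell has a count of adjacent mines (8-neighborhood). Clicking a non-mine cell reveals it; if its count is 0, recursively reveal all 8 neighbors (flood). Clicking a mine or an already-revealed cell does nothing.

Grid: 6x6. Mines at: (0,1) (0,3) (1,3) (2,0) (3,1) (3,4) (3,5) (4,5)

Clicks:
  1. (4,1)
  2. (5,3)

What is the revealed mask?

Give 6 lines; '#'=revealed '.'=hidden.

Click 1 (4,1) count=1: revealed 1 new [(4,1)] -> total=1
Click 2 (5,3) count=0: revealed 9 new [(4,0) (4,2) (4,3) (4,4) (5,0) (5,1) (5,2) (5,3) (5,4)] -> total=10

Answer: ......
......
......
......
#####.
#####.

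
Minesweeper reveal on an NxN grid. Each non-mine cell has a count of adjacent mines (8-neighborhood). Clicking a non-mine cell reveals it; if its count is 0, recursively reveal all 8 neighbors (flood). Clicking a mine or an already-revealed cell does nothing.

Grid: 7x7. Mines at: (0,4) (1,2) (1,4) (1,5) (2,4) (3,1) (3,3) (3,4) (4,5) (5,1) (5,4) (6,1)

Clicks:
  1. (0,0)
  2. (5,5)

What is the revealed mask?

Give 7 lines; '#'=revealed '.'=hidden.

Click 1 (0,0) count=0: revealed 6 new [(0,0) (0,1) (1,0) (1,1) (2,0) (2,1)] -> total=6
Click 2 (5,5) count=2: revealed 1 new [(5,5)] -> total=7

Answer: ##.....
##.....
##.....
.......
.......
.....#.
.......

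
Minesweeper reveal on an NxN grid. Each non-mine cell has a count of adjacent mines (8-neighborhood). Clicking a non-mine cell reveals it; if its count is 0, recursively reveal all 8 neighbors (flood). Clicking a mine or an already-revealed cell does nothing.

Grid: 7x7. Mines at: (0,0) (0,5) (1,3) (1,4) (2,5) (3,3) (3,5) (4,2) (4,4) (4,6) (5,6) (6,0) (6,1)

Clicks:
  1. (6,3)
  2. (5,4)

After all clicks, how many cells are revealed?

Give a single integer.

Click 1 (6,3) count=0: revealed 8 new [(5,2) (5,3) (5,4) (5,5) (6,2) (6,3) (6,4) (6,5)] -> total=8
Click 2 (5,4) count=1: revealed 0 new [(none)] -> total=8

Answer: 8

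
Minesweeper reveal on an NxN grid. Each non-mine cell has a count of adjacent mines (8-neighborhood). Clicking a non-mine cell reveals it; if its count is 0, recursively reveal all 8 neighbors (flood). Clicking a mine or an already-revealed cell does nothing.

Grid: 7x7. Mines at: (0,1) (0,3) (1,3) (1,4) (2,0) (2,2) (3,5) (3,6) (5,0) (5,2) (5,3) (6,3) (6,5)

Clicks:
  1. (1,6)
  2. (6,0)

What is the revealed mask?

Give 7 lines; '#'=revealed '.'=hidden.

Click 1 (1,6) count=0: revealed 6 new [(0,5) (0,6) (1,5) (1,6) (2,5) (2,6)] -> total=6
Click 2 (6,0) count=1: revealed 1 new [(6,0)] -> total=7

Answer: .....##
.....##
.....##
.......
.......
.......
#......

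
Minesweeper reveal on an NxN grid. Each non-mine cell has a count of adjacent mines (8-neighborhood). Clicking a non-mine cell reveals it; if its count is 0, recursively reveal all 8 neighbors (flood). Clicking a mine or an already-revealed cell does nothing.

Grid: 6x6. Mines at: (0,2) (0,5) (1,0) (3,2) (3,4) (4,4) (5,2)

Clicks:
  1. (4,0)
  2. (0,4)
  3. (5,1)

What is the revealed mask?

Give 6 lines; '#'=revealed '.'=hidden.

Answer: ....#.
......
##....
##....
##....
##....

Derivation:
Click 1 (4,0) count=0: revealed 8 new [(2,0) (2,1) (3,0) (3,1) (4,0) (4,1) (5,0) (5,1)] -> total=8
Click 2 (0,4) count=1: revealed 1 new [(0,4)] -> total=9
Click 3 (5,1) count=1: revealed 0 new [(none)] -> total=9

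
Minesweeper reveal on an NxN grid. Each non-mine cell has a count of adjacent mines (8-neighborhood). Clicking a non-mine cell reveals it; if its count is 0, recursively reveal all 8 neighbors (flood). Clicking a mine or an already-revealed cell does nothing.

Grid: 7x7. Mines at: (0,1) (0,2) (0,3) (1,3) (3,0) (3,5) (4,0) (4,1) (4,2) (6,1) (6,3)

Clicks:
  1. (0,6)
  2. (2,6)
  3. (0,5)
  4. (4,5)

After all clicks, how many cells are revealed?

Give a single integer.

Answer: 10

Derivation:
Click 1 (0,6) count=0: revealed 9 new [(0,4) (0,5) (0,6) (1,4) (1,5) (1,6) (2,4) (2,5) (2,6)] -> total=9
Click 2 (2,6) count=1: revealed 0 new [(none)] -> total=9
Click 3 (0,5) count=0: revealed 0 new [(none)] -> total=9
Click 4 (4,5) count=1: revealed 1 new [(4,5)] -> total=10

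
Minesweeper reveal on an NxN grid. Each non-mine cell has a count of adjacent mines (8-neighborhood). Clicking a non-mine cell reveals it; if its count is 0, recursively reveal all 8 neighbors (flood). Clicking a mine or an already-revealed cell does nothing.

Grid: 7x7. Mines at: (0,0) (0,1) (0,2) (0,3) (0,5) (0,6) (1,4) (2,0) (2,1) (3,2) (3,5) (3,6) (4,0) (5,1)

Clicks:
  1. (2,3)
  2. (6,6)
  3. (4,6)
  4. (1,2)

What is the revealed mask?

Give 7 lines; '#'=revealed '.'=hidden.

Click 1 (2,3) count=2: revealed 1 new [(2,3)] -> total=1
Click 2 (6,6) count=0: revealed 15 new [(4,2) (4,3) (4,4) (4,5) (4,6) (5,2) (5,3) (5,4) (5,5) (5,6) (6,2) (6,3) (6,4) (6,5) (6,6)] -> total=16
Click 3 (4,6) count=2: revealed 0 new [(none)] -> total=16
Click 4 (1,2) count=4: revealed 1 new [(1,2)] -> total=17

Answer: .......
..#....
...#...
.......
..#####
..#####
..#####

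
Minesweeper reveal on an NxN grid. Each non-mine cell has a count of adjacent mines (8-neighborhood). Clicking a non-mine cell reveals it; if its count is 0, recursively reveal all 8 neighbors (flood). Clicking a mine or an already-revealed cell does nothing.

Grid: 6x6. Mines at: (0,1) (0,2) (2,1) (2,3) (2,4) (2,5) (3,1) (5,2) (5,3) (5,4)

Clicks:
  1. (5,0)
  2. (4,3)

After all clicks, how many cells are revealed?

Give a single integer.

Click 1 (5,0) count=0: revealed 4 new [(4,0) (4,1) (5,0) (5,1)] -> total=4
Click 2 (4,3) count=3: revealed 1 new [(4,3)] -> total=5

Answer: 5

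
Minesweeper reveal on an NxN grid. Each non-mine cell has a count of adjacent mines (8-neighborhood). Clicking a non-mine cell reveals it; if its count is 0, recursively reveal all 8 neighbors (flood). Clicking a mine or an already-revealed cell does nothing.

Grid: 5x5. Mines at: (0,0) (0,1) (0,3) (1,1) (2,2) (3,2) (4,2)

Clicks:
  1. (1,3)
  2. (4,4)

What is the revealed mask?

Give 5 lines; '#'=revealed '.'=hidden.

Answer: .....
...##
...##
...##
...##

Derivation:
Click 1 (1,3) count=2: revealed 1 new [(1,3)] -> total=1
Click 2 (4,4) count=0: revealed 7 new [(1,4) (2,3) (2,4) (3,3) (3,4) (4,3) (4,4)] -> total=8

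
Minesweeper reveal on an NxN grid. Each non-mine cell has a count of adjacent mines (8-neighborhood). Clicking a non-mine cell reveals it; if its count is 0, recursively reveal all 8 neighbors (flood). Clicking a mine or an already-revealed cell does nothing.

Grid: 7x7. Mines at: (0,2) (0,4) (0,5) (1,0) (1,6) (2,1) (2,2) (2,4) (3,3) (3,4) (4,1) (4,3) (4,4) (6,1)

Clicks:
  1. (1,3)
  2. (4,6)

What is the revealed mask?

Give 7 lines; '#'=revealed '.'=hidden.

Answer: .......
...#...
.....##
.....##
.....##
..#####
..#####

Derivation:
Click 1 (1,3) count=4: revealed 1 new [(1,3)] -> total=1
Click 2 (4,6) count=0: revealed 16 new [(2,5) (2,6) (3,5) (3,6) (4,5) (4,6) (5,2) (5,3) (5,4) (5,5) (5,6) (6,2) (6,3) (6,4) (6,5) (6,6)] -> total=17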